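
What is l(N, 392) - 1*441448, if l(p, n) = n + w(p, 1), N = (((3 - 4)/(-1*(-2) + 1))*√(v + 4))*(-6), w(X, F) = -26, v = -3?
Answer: -441082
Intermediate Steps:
N = 2 (N = (((3 - 4)/(-1*(-2) + 1))*√(-3 + 4))*(-6) = ((-1/(2 + 1))*√1)*(-6) = (-1/3*1)*(-6) = (-1*⅓*1)*(-6) = -⅓*1*(-6) = -⅓*(-6) = 2)
l(p, n) = -26 + n (l(p, n) = n - 26 = -26 + n)
l(N, 392) - 1*441448 = (-26 + 392) - 1*441448 = 366 - 441448 = -441082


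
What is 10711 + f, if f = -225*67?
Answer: -4364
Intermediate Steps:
f = -15075
10711 + f = 10711 - 15075 = -4364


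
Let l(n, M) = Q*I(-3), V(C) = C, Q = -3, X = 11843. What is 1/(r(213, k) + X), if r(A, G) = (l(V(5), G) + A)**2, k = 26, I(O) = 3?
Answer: 1/53459 ≈ 1.8706e-5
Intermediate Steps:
l(n, M) = -9 (l(n, M) = -3*3 = -9)
r(A, G) = (-9 + A)**2
1/(r(213, k) + X) = 1/((-9 + 213)**2 + 11843) = 1/(204**2 + 11843) = 1/(41616 + 11843) = 1/53459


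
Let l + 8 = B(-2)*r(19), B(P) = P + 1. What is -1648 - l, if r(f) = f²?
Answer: -1279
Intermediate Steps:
B(P) = 1 + P
l = -369 (l = -8 + (1 - 2)*19² = -8 - 1*361 = -8 - 361 = -369)
-1648 - l = -1648 - 1*(-369) = -1648 + 369 = -1279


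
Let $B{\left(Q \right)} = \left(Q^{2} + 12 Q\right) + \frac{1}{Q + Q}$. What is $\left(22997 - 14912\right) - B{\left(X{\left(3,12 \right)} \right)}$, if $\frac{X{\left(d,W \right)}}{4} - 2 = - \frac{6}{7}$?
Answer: $\frac{25116649}{3136} \approx 8009.1$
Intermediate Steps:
$X{\left(d,W \right)} = \frac{32}{7}$ ($X{\left(d,W \right)} = 8 + 4 \left(- \frac{6}{7}\right) = 8 - \frac{24}{7} = \frac{32}{7}$)
$B{\left(Q \right)} = Q^{2} + \frac{1}{2 Q} + 12 Q$ ($B{\left(Q \right)} = \left(Q^{2} + 12 Q\right) + \frac{1}{2 Q} = Q^{2} + \frac{1}{2 Q} + 12 Q$)
$\left(22997 - 14912\right) - B{\left(X{\left(3,12 \right)} \right)} = \left(22997 - 14912\right) - \left(\left(\frac{32}{7}\right)^{2} + \frac{1}{2 \cdot \frac{32}{7}} + 12 \cdot \frac{32}{7}\right) = 8085 - \left(\frac{1024}{49} + \frac{1}{2} \cdot \frac{7}{32} + \frac{384}{7}\right) = 8085 - \left(\frac{1024}{49} + \frac{7}{64} + \frac{384}{7}\right) = 8085 - \frac{237911}{3136} = \frac{25116649}{3136}$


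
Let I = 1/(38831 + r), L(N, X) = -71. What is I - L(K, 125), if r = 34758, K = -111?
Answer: 5224820/73589 ≈ 71.000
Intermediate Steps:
I = 1/73589 (I = 1/(38831 + 34758) = 1/73589 ≈ 1.3589e-5)
I - L(K, 125) = 1/73589 - 1*(-71) = 1/73589 + 71 = 5224820/73589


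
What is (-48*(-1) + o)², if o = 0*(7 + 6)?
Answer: 2304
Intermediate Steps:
o = 0 (o = 0*13 = 0)
(-48*(-1) + o)² = (-48*(-1) + 0)² = (48 + 0)² = 48² = 2304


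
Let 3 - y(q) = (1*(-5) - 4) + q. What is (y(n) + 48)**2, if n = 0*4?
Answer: 3600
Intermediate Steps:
n = 0
y(q) = 12 - q (y(q) = 3 - ((1*(-5) - 4) + q) = 3 - ((-5 - 4) + q) = 3 - (-9 + q) = 3 + (9 - q) = 12 - q)
(y(n) + 48)**2 = ((12 - 1*0) + 48)**2 = ((12 + 0) + 48)**2 = (12 + 48)**2 = 60**2 = 3600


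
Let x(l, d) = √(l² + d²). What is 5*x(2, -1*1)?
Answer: 5*√5 ≈ 11.180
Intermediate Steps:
x(l, d) = √(d² + l²)
5*x(2, -1*1) = 5*√((-1*1)² + 2²) = 5*√((-1)² + 4) = 5*√(1 + 4) = 5*√5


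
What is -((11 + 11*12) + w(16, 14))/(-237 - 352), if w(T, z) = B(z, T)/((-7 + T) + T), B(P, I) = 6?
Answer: 3581/14725 ≈ 0.24319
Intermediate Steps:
w(T, z) = 6/(-7 + 2*T) (w(T, z) = 6/((-7 + T) + T) = 6/(-7 + 2*T))
-((11 + 11*12) + w(16, 14))/(-237 - 352) = -((11 + 11*12) + 6/(-7 + 2*16))/(-237 - 352) = -((11 + 132) + 6/(-7 + 32))/(-589) = -(143 + 6/25)*(-1)/589 = -3581*(-1)/(25*589) = -1*(-3581/14725) = 3581/14725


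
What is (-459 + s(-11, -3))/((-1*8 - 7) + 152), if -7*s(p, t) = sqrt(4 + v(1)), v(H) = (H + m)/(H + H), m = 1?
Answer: -459/137 - sqrt(5)/959 ≈ -3.3527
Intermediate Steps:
v(H) = (1 + H)/(2*H) (v(H) = (H + 1)/(H + H) = (1 + H)/((2*H)) = (1 + H)*(1/(2*H)) = (1 + H)/(2*H))
s(p, t) = -sqrt(5)/7 (s(p, t) = -sqrt(4 + (1/2)*(1 + 1)/1)/7 = -sqrt(4 + (1/2)*1*2)/7 = -sqrt(4 + 1)/7 = -sqrt(5)/7)
(-459 + s(-11, -3))/((-1*8 - 7) + 152) = (-459 - sqrt(5)/7)/((-1*8 - 7) + 152) = (-459 - sqrt(5)/7)/((-8 - 7) + 152) = (-459 - sqrt(5)/7)/(-15 + 152) = (-459 - sqrt(5)/7)/137 = (-459 - sqrt(5)/7)*(1/137) = -459/137 - sqrt(5)/959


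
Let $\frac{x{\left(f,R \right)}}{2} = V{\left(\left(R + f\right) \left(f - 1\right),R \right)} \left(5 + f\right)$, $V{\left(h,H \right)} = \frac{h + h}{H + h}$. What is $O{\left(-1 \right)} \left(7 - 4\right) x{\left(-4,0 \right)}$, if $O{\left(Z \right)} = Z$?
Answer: $-12$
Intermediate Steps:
$V{\left(h,H \right)} = \frac{2 h}{H + h}$
$x{\left(f,R \right)} = \frac{4 \left(-1 + f\right) \left(5 + f\right) \left(R + f\right)}{R + \left(-1 + f\right) \left(R + f\right)}$ ($x{\left(f,R \right)} = 2 \frac{2 \left(R + f\right) \left(f - 1\right)}{R + \left(R + f\right) \left(f - 1\right)} \left(5 + f\right) = 2 \frac{2 \left(R + f\right) \left(-1 + f\right)}{R + \left(R + f\right) \left(-1 + f\right)} \left(5 + f\right) = 2 \frac{2 \left(-1 + f\right) \left(R + f\right)}{R + \left(-1 + f\right) \left(R + f\right)} \left(5 + f\right) = 2 \frac{2 \left(-1 + f\right) \left(5 + f\right) \left(R + f\right)}{R + \left(-1 + f\right) \left(R + f\right)} = \frac{4 \left(-1 + f\right) \left(5 + f\right) \left(R + f\right)}{R + \left(-1 + f\right) \left(R + f\right)}$)
$O{\left(-1 \right)} \left(7 - 4\right) x{\left(-4,0 \right)} = - (7 - 4) \frac{4 \left(5 - 4\right) \left(\left(-4\right)^{2} - 0 - -4 + 0 \left(-4\right)\right)}{\left(-4\right) \left(-1 + 0 - 4\right)} = - (7 - 4) 4 \left(- \frac{1}{4}\right) \frac{1}{-5} \cdot 1 \left(16 + 0 + 4 + 0\right) = \left(-1\right) 3 \cdot 4 \left(- \frac{1}{4}\right) \left(- \frac{1}{5}\right) 1 \cdot 20 = \left(-3\right) 4 = -12$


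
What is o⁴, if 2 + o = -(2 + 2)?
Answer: 1296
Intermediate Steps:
o = -6 (o = -2 - (2 + 2) = -2 - 1*4 = -2 - 4 = -6)
o⁴ = (-6)⁴ = 1296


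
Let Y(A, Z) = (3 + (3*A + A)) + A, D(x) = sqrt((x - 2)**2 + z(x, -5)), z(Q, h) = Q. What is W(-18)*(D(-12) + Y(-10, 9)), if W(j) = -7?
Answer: 329 - 14*sqrt(46) ≈ 234.05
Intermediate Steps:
D(x) = sqrt(x + (-2 + x)**2) (D(x) = sqrt((x - 2)**2 + x) = sqrt((-2 + x)**2 + x) = sqrt(x + (-2 + x)**2))
Y(A, Z) = 3 + 5*A (Y(A, Z) = (3 + 4*A) + A = 3 + 5*A)
W(-18)*(D(-12) + Y(-10, 9)) = -7*(sqrt(-12 + (-2 - 12)**2) + (3 + 5*(-10))) = -7*(sqrt(-12 + (-14)**2) + (3 - 50)) = -7*(sqrt(-12 + 196) - 47) = -7*(sqrt(184) - 47) = -7*(2*sqrt(46) - 47) = -7*(-47 + 2*sqrt(46)) = 329 - 14*sqrt(46)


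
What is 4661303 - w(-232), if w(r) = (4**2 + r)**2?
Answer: 4614647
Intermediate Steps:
w(r) = (16 + r)**2
4661303 - w(-232) = 4661303 - (16 - 232)**2 = 4661303 - 1*(-216)**2 = 4661303 - 1*46656 = 4661303 - 46656 = 4614647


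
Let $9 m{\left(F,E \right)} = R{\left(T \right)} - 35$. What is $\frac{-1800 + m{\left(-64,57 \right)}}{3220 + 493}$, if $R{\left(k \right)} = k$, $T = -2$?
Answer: $- \frac{16237}{33417} \approx -0.48589$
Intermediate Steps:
$m{\left(F,E \right)} = - \frac{37}{9}$ ($m{\left(F,E \right)} = \frac{-2 - 35}{9} = \frac{1}{9} \left(-37\right) = - \frac{37}{9}$)
$\frac{-1800 + m{\left(-64,57 \right)}}{3220 + 493} = \frac{-1800 - \frac{37}{9}}{3220 + 493} = - \frac{16237}{9 \cdot 3713} = \left(- \frac{16237}{9}\right) \frac{1}{3713} = - \frac{16237}{33417}$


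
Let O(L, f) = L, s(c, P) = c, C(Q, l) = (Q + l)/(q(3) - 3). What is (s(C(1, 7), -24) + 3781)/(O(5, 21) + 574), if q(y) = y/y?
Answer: 1259/193 ≈ 6.5233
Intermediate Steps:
q(y) = 1
C(Q, l) = -Q/2 - l/2 (C(Q, l) = (Q + l)/(1 - 3) = (Q + l)/(-2) = (Q + l)*(-½) = -Q/2 - l/2)
(s(C(1, 7), -24) + 3781)/(O(5, 21) + 574) = ((-½*1 - ½*7) + 3781)/(5 + 574) = ((-½ - 7/2) + 3781)/579 = (-4 + 3781)*(1/579) = 3777*(1/579) = 1259/193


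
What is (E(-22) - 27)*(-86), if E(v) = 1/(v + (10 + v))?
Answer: 39517/17 ≈ 2324.5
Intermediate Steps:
E(v) = 1/(10 + 2*v)
(E(-22) - 27)*(-86) = (1/(2*(5 - 22)) - 27)*(-86) = ((½)/(-17) - 27)*(-86) = ((½)*(-1/17) - 27)*(-86) = (-1/34 - 27)*(-86) = -919/34*(-86) = 39517/17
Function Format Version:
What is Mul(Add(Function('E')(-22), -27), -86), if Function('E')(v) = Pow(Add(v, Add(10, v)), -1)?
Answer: Rational(39517, 17) ≈ 2324.5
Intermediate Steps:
Function('E')(v) = Pow(Add(10, Mul(2, v)), -1)
Mul(Add(Function('E')(-22), -27), -86) = Mul(Add(Mul(Rational(1, 2), Pow(Add(5, -22), -1)), -27), -86) = Mul(Add(Mul(Rational(1, 2), Pow(-17, -1)), -27), -86) = Mul(Add(Mul(Rational(1, 2), Rational(-1, 17)), -27), -86) = Mul(Add(Rational(-1, 34), -27), -86) = Mul(Rational(-919, 34), -86) = Rational(39517, 17)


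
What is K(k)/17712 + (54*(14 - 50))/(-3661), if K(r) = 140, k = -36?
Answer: 8736167/16210908 ≈ 0.53891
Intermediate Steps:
K(k)/17712 + (54*(14 - 50))/(-3661) = 140/17712 + (54*(14 - 50))/(-3661) = 140*(1/17712) + (54*(-36))*(-1/3661) = 35/4428 - 1944*(-1/3661) = 35/4428 + 1944/3661 = 8736167/16210908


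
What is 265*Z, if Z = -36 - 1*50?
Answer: -22790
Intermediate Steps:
Z = -86 (Z = -36 - 50 = -86)
265*Z = 265*(-86) = -22790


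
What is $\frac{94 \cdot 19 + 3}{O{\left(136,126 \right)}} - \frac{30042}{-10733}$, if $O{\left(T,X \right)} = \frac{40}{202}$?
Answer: $\frac{1939935877}{214660} \approx 9037.3$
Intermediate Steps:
$O{\left(T,X \right)} = \frac{20}{101}$ ($O{\left(T,X \right)} = 40 \cdot \frac{1}{202} = \frac{20}{101}$)
$\frac{94 \cdot 19 + 3}{O{\left(136,126 \right)}} - \frac{30042}{-10733} = \frac{94 \cdot 19 + 3}{\frac{20}{101}} - \frac{30042}{-10733} = \left(1786 + 3\right) \frac{101}{20} - - \frac{30042}{10733} = 1789 \cdot \frac{101}{20} + \frac{30042}{10733} = \frac{180689}{20} + \frac{30042}{10733} = \frac{1939935877}{214660}$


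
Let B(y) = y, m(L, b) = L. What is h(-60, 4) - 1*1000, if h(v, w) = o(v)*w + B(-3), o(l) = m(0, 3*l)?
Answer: -1003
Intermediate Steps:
o(l) = 0
h(v, w) = -3 (h(v, w) = 0*w - 3 = 0 - 3 = -3)
h(-60, 4) - 1*1000 = -3 - 1*1000 = -3 - 1000 = -1003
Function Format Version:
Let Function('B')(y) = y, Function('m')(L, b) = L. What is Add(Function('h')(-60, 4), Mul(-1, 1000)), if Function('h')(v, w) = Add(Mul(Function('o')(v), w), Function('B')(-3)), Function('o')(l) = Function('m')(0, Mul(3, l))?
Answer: -1003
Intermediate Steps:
Function('o')(l) = 0
Function('h')(v, w) = -3 (Function('h')(v, w) = Add(Mul(0, w), -3) = Add(0, -3) = -3)
Add(Function('h')(-60, 4), Mul(-1, 1000)) = Add(-3, Mul(-1, 1000)) = Add(-3, -1000) = -1003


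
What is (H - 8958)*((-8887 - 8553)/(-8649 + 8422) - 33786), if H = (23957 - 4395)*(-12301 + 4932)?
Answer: 1103119948167952/227 ≈ 4.8596e+12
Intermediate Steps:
H = -144152378 (H = 19562*(-7369) = -144152378)
(H - 8958)*((-8887 - 8553)/(-8649 + 8422) - 33786) = (-144152378 - 8958)*((-8887 - 8553)/(-8649 + 8422) - 33786) = -144161336*(-17440/(-227) - 33786) = -144161336*(-17440*(-1/227) - 33786) = -144161336*(17440/227 - 33786) = -144161336*(-7651982/227) = 1103119948167952/227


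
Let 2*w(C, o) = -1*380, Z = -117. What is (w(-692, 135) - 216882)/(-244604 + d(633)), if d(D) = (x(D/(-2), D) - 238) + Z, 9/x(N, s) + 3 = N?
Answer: 15412112/17392091 ≈ 0.88616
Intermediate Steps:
x(N, s) = 9/(-3 + N)
d(D) = -355 + 9/(-3 - D/2) (d(D) = (9/(-3 + D/(-2)) - 238) - 117 = (9/(-3 + D*(-½)) - 238) - 117 = (9/(-3 - D/2) - 238) - 117 = (-238 + 9/(-3 - D/2)) - 117 = -355 + 9/(-3 - D/2))
w(C, o) = -190 (w(C, o) = (-1*380)/2 = (½)*(-380) = -190)
(w(-692, 135) - 216882)/(-244604 + d(633)) = (-190 - 216882)/(-244604 + (-2148 - 355*633)/(6 + 633)) = -217072/(-244604 + (-2148 - 224715)/639) = -217072/(-244604 + (1/639)*(-226863)) = -217072/(-244604 - 25207/71) = -217072/(-17392091/71) = -217072*(-71/17392091) = 15412112/17392091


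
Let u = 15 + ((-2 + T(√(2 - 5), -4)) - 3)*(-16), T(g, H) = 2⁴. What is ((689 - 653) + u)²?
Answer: 15625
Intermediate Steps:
T(g, H) = 16
u = -161 (u = 15 + ((-2 + 16) - 3)*(-16) = 15 + (14 - 3)*(-16) = 15 + 11*(-16) = 15 - 176 = -161)
((689 - 653) + u)² = ((689 - 653) - 161)² = (36 - 161)² = (-125)² = 15625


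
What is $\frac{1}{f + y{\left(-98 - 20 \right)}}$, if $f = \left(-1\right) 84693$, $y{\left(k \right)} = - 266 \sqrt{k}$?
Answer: $\frac{i}{7 \left(- 12099 i + 38 \sqrt{118}\right)} \approx -1.1794 \cdot 10^{-5} + 4.0237 \cdot 10^{-7} i$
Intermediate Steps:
$f = -84693$
$\frac{1}{f + y{\left(-98 - 20 \right)}} = \frac{1}{-84693 - 266 \sqrt{-98 - 20}} = \frac{1}{-84693 - 266 \sqrt{-118}} = \frac{1}{-84693 - 266 i \sqrt{118}}$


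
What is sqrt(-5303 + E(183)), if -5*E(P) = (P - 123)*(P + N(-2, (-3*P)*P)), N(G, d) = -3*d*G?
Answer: 5*sqrt(289045) ≈ 2688.1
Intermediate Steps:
N(G, d) = -3*G*d
E(P) = -(-123 + P)*(P - 18*P**2)/5 (E(P) = -(P - 123)*(P - 3*(-2)*(-3*P)*P)/5 = -(-123 + P)*(P - 3*(-2)*(-3*P**2))/5 = -(-123 + P)*(P - 18*P**2)/5)
sqrt(-5303 + E(183)) = sqrt(-5303 + (1/5)*183*(123 - 2215*183 + 18*183**2)) = sqrt(-5303 + (1/5)*183*(123 - 405345 + 18*33489)) = sqrt(-5303 + (1/5)*183*(123 - 405345 + 602802)) = sqrt(-5303 + (1/5)*183*197580) = sqrt(-5303 + 7231428) = sqrt(7226125) = 5*sqrt(289045)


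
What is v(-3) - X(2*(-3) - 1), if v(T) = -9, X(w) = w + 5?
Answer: -7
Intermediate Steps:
X(w) = 5 + w
v(-3) - X(2*(-3) - 1) = -9 - (5 + (2*(-3) - 1)) = -9 - (5 + (-6 - 1)) = -9 - (5 - 7) = -9 - 1*(-2) = -9 + 2 = -7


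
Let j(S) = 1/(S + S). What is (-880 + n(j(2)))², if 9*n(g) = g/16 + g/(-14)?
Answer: 12589446481921/16257024 ≈ 7.7440e+5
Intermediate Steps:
j(S) = 1/(2*S)
n(g) = -g/1008 (n(g) = (g/16 + g/(-14))/9 = (g*(1/16) + g*(-1/14))/9 = (g/16 - g/14)/9 = (-g/112)/9 = -g/1008)
(-880 + n(j(2)))² = (-880 - 1/(2016*2))² = (-880 - 1/1008*¼)² = (-880 - 1/4032)² = (-3548161/4032)² = 12589446481921/16257024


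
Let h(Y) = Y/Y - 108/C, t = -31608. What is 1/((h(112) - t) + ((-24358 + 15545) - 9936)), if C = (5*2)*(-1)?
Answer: 5/64354 ≈ 7.7695e-5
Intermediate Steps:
C = -10 (C = 10*(-1) = -10)
h(Y) = 59/5 (h(Y) = Y/Y - 108/(-10) = 1 - 108*(-⅒) = 1 + 54/5 = 59/5)
1/((h(112) - t) + ((-24358 + 15545) - 9936)) = 1/((59/5 - 1*(-31608)) + ((-24358 + 15545) - 9936)) = 1/((59/5 + 31608) + (-8813 - 9936)) = 1/(158099/5 - 18749) = 1/(64354/5) = 5/64354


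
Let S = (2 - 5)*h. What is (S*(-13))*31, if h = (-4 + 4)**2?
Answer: 0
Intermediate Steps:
h = 0 (h = 0**2 = 0)
S = 0 (S = (2 - 5)*0 = -3*0 = 0)
(S*(-13))*31 = (0*(-13))*31 = 0*31 = 0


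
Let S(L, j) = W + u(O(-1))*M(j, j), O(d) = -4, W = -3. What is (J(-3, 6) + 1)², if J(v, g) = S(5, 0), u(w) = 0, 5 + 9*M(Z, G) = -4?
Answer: 4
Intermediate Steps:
M(Z, G) = -1 (M(Z, G) = -5/9 + (⅑)*(-4) = -5/9 - 4/9 = -1)
S(L, j) = -3 (S(L, j) = -3 + 0*(-1) = -3 + 0 = -3)
J(v, g) = -3
(J(-3, 6) + 1)² = (-3 + 1)² = (-2)² = 4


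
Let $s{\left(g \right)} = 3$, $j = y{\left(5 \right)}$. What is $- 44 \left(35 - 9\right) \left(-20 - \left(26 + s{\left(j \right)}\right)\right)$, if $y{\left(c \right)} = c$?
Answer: $56056$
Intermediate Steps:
$j = 5$
$- 44 \left(35 - 9\right) \left(-20 - \left(26 + s{\left(j \right)}\right)\right) = - 44 \left(35 - 9\right) \left(-20 - 29\right) = - 44 \cdot 26 \left(-20 - 29\right) = - 44 \cdot 26 \left(-49\right) = \left(-44\right) \left(-1274\right) = 56056$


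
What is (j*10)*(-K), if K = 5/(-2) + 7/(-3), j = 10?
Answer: 1450/3 ≈ 483.33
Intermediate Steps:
K = -29/6 (K = 5*(-½) + 7*(-⅓) = -5/2 - 7/3 = -29/6 ≈ -4.8333)
(j*10)*(-K) = (10*10)*(-1*(-29/6)) = 100*(29/6) = 1450/3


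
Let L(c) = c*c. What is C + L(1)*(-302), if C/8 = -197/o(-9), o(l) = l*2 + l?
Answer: -6578/27 ≈ -243.63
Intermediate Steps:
o(l) = 3*l (o(l) = 2*l + l = 3*l)
C = 1576/27 (C = 8*(-197/(3*(-9))) = 8*(-197/(-27)) = 8*(-197*(-1/27)) = 8*(197/27) = 1576/27 ≈ 58.370)
L(c) = c²
C + L(1)*(-302) = 1576/27 + 1²*(-302) = 1576/27 + 1*(-302) = 1576/27 - 302 = -6578/27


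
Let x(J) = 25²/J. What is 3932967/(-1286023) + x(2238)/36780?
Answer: -64747205201101/21171446850744 ≈ -3.0582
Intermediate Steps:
x(J) = 625/J
3932967/(-1286023) + x(2238)/36780 = 3932967/(-1286023) + (625/2238)/36780 = 3932967*(-1/1286023) + (625*(1/2238))*(1/36780) = -3932967/1286023 + (625/2238)*(1/36780) = -3932967/1286023 + 125/16462728 = -64747205201101/21171446850744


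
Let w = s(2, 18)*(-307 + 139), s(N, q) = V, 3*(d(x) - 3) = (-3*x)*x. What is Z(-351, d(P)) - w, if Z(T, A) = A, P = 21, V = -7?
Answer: -1614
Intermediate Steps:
d(x) = 3 - x² (d(x) = 3 + ((-3*x)*x)/3 = 3 + (-3*x²)/3 = 3 - x²)
s(N, q) = -7
w = 1176 (w = -7*(-307 + 139) = -7*(-168) = 1176)
Z(-351, d(P)) - w = (3 - 1*21²) - 1*1176 = (3 - 1*441) - 1176 = (3 - 441) - 1176 = -438 - 1176 = -1614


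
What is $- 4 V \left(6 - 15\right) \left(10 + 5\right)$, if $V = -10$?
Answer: $-5400$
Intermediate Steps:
$- 4 V \left(6 - 15\right) \left(10 + 5\right) = \left(-4\right) \left(-10\right) \left(6 - 15\right) \left(10 + 5\right) = 40 \left(6 - 15\right) 15 = 40 \left(\left(-9\right) 15\right) = 40 \left(-135\right) = -5400$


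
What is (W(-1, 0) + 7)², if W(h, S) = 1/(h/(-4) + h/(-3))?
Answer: 3721/49 ≈ 75.939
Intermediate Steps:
W(h, S) = -12/(7*h) (W(h, S) = 1/(h*(-¼) + h*(-⅓)) = 1/(-h/4 - h/3) = 1/(-7*h/12) = -12/(7*h))
(W(-1, 0) + 7)² = (-12/7/(-1) + 7)² = (-12/7*(-1) + 7)² = (12/7 + 7)² = (61/7)² = 3721/49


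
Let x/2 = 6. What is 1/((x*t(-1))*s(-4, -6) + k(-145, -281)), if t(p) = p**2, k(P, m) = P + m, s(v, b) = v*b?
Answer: -1/138 ≈ -0.0072464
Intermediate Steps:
s(v, b) = b*v
x = 12 (x = 2*6 = 12)
1/((x*t(-1))*s(-4, -6) + k(-145, -281)) = 1/((12*(-1)**2)*(-6*(-4)) + (-145 - 281)) = 1/((12*1)*24 - 426) = 1/(12*24 - 426) = 1/(288 - 426) = 1/(-138) = -1/138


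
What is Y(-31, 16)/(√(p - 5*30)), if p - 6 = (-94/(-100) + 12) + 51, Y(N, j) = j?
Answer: -80*I*√8006/4003 ≈ -1.7882*I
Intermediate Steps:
p = 3497/50 (p = 6 + ((-94/(-100) + 12) + 51) = 6 + ((-94*(-1/100) + 12) + 51) = 6 + ((47/50 + 12) + 51) = 6 + (647/50 + 51) = 6 + 3197/50 = 3497/50 ≈ 69.940)
Y(-31, 16)/(√(p - 5*30)) = 16/(√(3497/50 - 5*30)) = 16/(√(3497/50 - 150)) = 16/(√(-4003/50)) = 16/((I*√8006/10)) = 16*(-5*I*√8006/4003) = -80*I*√8006/4003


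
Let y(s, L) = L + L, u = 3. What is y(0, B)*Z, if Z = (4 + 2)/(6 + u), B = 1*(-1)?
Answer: -4/3 ≈ -1.3333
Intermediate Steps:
B = -1
y(s, L) = 2*L
Z = ⅔ (Z = (4 + 2)/(6 + 3) = 6/9 = 6*(⅑) = ⅔ ≈ 0.66667)
y(0, B)*Z = (2*(-1))*(⅔) = -2*⅔ = -4/3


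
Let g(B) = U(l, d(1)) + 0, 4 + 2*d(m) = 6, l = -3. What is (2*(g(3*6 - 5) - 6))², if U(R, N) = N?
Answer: 100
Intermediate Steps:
d(m) = 1 (d(m) = -2 + (½)*6 = -2 + 3 = 1)
g(B) = 1 (g(B) = 1 + 0 = 1)
(2*(g(3*6 - 5) - 6))² = (2*(1 - 6))² = (2*(-5))² = (-10)² = 100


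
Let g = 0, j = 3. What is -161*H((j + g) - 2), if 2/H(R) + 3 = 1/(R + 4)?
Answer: 115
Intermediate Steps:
H(R) = 2/(-3 + 1/(4 + R)) (H(R) = 2/(-3 + 1/(R + 4)) = 2/(-3 + 1/(4 + R)))
-161*H((j + g) - 2) = -322*(-4 - ((3 + 0) - 2))/(11 + 3*((3 + 0) - 2)) = -322*(-4 - (3 - 2))/(11 + 3*(3 - 2)) = -322*(-4 - 1*1)/(11 + 3*1) = -322*(-4 - 1)/(11 + 3) = -322*(-5)/14 = -161*(-5/7) = 115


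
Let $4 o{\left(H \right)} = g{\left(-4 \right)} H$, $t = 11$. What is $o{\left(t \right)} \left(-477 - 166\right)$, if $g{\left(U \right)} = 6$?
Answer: $- \frac{21219}{2} \approx -10610.0$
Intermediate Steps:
$o{\left(H \right)} = \frac{3 H}{2}$ ($o{\left(H \right)} = \frac{6 H}{4} = \frac{3 H}{2}$)
$o{\left(t \right)} \left(-477 - 166\right) = \frac{3}{2} \cdot 11 \left(-477 - 166\right) = \frac{33 \left(-477 - 166\right)}{2} = \frac{33}{2} \left(-643\right) = - \frac{21219}{2}$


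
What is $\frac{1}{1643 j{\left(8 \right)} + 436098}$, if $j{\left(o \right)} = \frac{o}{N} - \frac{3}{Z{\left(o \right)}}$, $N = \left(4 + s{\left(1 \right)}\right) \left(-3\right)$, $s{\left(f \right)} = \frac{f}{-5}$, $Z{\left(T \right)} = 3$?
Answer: $\frac{57}{24698215} \approx 2.3079 \cdot 10^{-6}$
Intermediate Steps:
$s{\left(f \right)} = - \frac{f}{5}$ ($s{\left(f \right)} = f \left(- \frac{1}{5}\right) = - \frac{f}{5}$)
$N = - \frac{57}{5}$ ($N = \left(4 - \frac{1}{5}\right) \left(-3\right) = \frac{19}{5} \left(-3\right) = - \frac{57}{5} \approx -11.4$)
$j{\left(o \right)} = -1 - \frac{5 o}{57}$ ($j{\left(o \right)} = \frac{o}{- \frac{57}{5}} - \frac{3}{3} = o \left(- \frac{5}{57}\right) - 1 = - \frac{5 o}{57} - 1 = -1 - \frac{5 o}{57}$)
$\frac{1}{1643 j{\left(8 \right)} + 436098} = \frac{1}{1643 \left(-1 - \frac{40}{57}\right) + 436098} = \frac{1}{1643 \left(- \frac{97}{57}\right) + 436098} = \frac{1}{- \frac{159371}{57} + 436098} = \frac{1}{\frac{24698215}{57}} = \frac{57}{24698215}$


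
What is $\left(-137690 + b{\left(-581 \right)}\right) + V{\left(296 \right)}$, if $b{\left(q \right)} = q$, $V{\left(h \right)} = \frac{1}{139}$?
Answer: $- \frac{19219668}{139} \approx -1.3827 \cdot 10^{5}$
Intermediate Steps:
$V{\left(h \right)} = \frac{1}{139}$
$\left(-137690 + b{\left(-581 \right)}\right) + V{\left(296 \right)} = \left(-137690 - 581\right) + \frac{1}{139} = -138271 + \frac{1}{139} = - \frac{19219668}{139}$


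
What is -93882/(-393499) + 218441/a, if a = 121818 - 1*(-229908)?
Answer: 1950443531/2268915234 ≈ 0.85964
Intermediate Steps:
a = 351726 (a = 121818 + 229908 = 351726)
-93882/(-393499) + 218441/a = -93882/(-393499) + 218441/351726 = -93882*(-1/393499) + 218441*(1/351726) = 93882/393499 + 3581/5766 = 1950443531/2268915234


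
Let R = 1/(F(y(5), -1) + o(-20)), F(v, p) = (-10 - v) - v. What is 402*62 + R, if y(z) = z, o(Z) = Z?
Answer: 996959/40 ≈ 24924.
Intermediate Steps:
F(v, p) = -10 - 2*v
R = -1/40 (R = 1/((-10 - 2*5) - 20) = 1/((-10 - 10) - 20) = 1/(-20 - 20) = 1/(-40) = -1/40 ≈ -0.025000)
402*62 + R = 402*62 - 1/40 = 24924 - 1/40 = 996959/40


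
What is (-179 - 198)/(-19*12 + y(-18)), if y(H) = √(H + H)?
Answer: 7163/4335 + 377*I/8670 ≈ 1.6524 + 0.043483*I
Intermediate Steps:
y(H) = √2*√H (y(H) = √(2*H) = √2*√H)
(-179 - 198)/(-19*12 + y(-18)) = (-179 - 198)/(-19*12 + √2*√(-18)) = -377/(-228 + √2*(3*I*√2)) = -377*(-228 - 6*I)/52020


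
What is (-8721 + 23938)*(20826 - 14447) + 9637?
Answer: 97078880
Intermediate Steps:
(-8721 + 23938)*(20826 - 14447) + 9637 = 15217*6379 + 9637 = 97069243 + 9637 = 97078880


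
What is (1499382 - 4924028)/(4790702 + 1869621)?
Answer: -3424646/6660323 ≈ -0.51419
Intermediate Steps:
(1499382 - 4924028)/(4790702 + 1869621) = -3424646/6660323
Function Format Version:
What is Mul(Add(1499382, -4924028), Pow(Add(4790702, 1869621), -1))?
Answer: Rational(-3424646, 6660323) ≈ -0.51419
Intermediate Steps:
Mul(Add(1499382, -4924028), Pow(Add(4790702, 1869621), -1)) = Mul(-3424646, Pow(6660323, -1)) = Mul(-3424646, Rational(1, 6660323)) = Rational(-3424646, 6660323)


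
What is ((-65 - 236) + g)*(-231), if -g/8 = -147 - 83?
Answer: -355509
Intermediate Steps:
g = 1840 (g = -8*(-147 - 83) = -8*(-230) = 1840)
((-65 - 236) + g)*(-231) = ((-65 - 236) + 1840)*(-231) = (-301 + 1840)*(-231) = 1539*(-231) = -355509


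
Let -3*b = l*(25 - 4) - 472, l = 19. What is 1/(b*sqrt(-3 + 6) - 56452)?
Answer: -169356/9560479583 - 73*sqrt(3)/9560479583 ≈ -1.7727e-5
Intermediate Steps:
b = 73/3 (b = -(19*(25 - 4) - 472)/3 = -(19*21 - 472)/3 = -(399 - 472)/3 = -1/3*(-73) = 73/3 ≈ 24.333)
1/(b*sqrt(-3 + 6) - 56452) = 1/(73*sqrt(-3 + 6)/3 - 56452) = 1/(73*sqrt(3)/3 - 56452) = 1/(-56452 + 73*sqrt(3)/3)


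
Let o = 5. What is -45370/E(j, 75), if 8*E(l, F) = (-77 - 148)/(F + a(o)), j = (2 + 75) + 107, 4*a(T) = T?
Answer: 1107028/9 ≈ 1.2300e+5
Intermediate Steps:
a(T) = T/4
j = 184 (j = 77 + 107 = 184)
E(l, F) = -225/(8*(5/4 + F)) (E(l, F) = ((-77 - 148)/(F + (¼)*5))/8 = (-225/(F + 5/4))/8 = (-225/(5/4 + F))/8 = -225/(8*(5/4 + F)))
-45370/E(j, 75) = -45370/((-225/(10 + 8*75))) = -45370/((-225/(10 + 600))) = -45370/((-225/610)) = -45370/((-225*1/610)) = -45370/(-45/122) = -45370*(-122/45) = 1107028/9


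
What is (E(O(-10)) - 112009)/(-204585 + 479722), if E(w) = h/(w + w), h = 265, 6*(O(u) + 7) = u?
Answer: -5825263/14307124 ≈ -0.40716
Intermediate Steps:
O(u) = -7 + u/6
E(w) = 265/(2*w) (E(w) = 265/(w + w) = 265/((2*w)) = 265*(1/(2*w)) = 265/(2*w))
(E(O(-10)) - 112009)/(-204585 + 479722) = (265/(2*(-7 + (⅙)*(-10))) - 112009)/(-204585 + 479722) = (265/(2*(-7 - 5/3)) - 112009)/275137 = (265/(2*(-26/3)) - 112009)*(1/275137) = ((265/2)*(-3/26) - 112009)*(1/275137) = (-795/52 - 112009)*(1/275137) = -5825263/52*1/275137 = -5825263/14307124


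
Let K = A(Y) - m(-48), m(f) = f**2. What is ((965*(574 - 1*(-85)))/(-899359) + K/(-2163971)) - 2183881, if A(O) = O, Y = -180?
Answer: -4250241737064710038/1946186794589 ≈ -2.1839e+6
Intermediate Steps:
K = -2484 (K = -180 - 1*(-48)**2 = -180 - 1*2304 = -180 - 2304 = -2484)
((965*(574 - 1*(-85)))/(-899359) + K/(-2163971)) - 2183881 = ((965*(574 - 1*(-85)))/(-899359) - 2484/(-2163971)) - 2183881 = ((965*(574 + 85))*(-1/899359) - 2484*(-1/2163971)) - 2183881 = ((965*659)*(-1/899359) + 2484/2163971) - 2183881 = (635935*(-1/899359) + 2484/2163971) - 2183881 = (-635935/899359 + 2484/2163971) - 2183881 = -1373910890129/1946186794589 - 2183881 = -4250241737064710038/1946186794589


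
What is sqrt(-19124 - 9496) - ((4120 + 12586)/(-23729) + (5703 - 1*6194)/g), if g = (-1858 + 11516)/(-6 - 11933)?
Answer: -138939214173/229174682 + 6*I*sqrt(795) ≈ -606.26 + 169.17*I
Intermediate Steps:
g = -9658/11939 (g = 9658/(-11939) = 9658*(-1/11939) = -9658/11939 ≈ -0.80895)
sqrt(-19124 - 9496) - ((4120 + 12586)/(-23729) + (5703 - 1*6194)/g) = sqrt(-19124 - 9496) - ((4120 + 12586)/(-23729) + (5703 - 1*6194)/(-9658/11939)) = sqrt(-28620) - (16706*(-1/23729) + (5703 - 6194)*(-11939/9658)) = 6*I*sqrt(795) - (-16706/23729 - 491*(-11939/9658)) = 6*I*sqrt(795) - (-16706/23729 + 5862049/9658) = 6*I*sqrt(795) - 1*138939214173/229174682 = 6*I*sqrt(795) - 138939214173/229174682 = -138939214173/229174682 + 6*I*sqrt(795)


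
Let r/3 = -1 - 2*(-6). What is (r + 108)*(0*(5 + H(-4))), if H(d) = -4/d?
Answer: 0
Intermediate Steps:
r = 33 (r = 3*(-1 - 2*(-6)) = 3*(-1 + 12) = 3*11 = 33)
(r + 108)*(0*(5 + H(-4))) = (33 + 108)*(0*(5 - 4/(-4))) = 141*(0*(5 - 4*(-¼))) = 141*(0*(5 + 1)) = 141*(0*6) = 141*0 = 0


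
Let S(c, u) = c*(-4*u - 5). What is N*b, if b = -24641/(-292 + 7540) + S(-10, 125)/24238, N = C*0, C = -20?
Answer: 0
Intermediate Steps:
S(c, u) = c*(-5 - 4*u)
N = 0 (N = -20*0 = 0)
b = -280323079/87838512 (b = -24641/(-292 + 7540) - 1*(-10)*(5 + 4*125)/24238 = -24641/7248 - 1*(-10)*(5 + 500)*(1/24238) = -24641*1/7248 - 1*(-10)*505*(1/24238) = -24641/7248 + 5050*(1/24238) = -24641/7248 + 2525/12119 = -280323079/87838512 ≈ -3.1913)
N*b = 0*(-280323079/87838512) = 0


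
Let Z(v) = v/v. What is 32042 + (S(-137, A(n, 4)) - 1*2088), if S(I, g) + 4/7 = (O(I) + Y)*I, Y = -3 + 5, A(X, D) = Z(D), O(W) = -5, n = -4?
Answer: 212551/7 ≈ 30364.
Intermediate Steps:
Z(v) = 1
A(X, D) = 1
Y = 2
S(I, g) = -4/7 - 3*I (S(I, g) = -4/7 + (-5 + 2)*I = -4/7 - 3*I)
32042 + (S(-137, A(n, 4)) - 1*2088) = 32042 + ((-4/7 - 3*(-137)) - 1*2088) = 32042 + ((-4/7 + 411) - 2088) = 32042 + (2873/7 - 2088) = 32042 - 11743/7 = 212551/7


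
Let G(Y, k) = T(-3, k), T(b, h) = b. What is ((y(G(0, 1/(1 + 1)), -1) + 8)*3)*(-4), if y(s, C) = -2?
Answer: -72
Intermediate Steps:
G(Y, k) = -3
((y(G(0, 1/(1 + 1)), -1) + 8)*3)*(-4) = ((-2 + 8)*3)*(-4) = (6*3)*(-4) = 18*(-4) = -72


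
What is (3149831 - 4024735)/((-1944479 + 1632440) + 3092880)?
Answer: -874904/2780841 ≈ -0.31462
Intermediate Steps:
(3149831 - 4024735)/((-1944479 + 1632440) + 3092880) = -874904/(-312039 + 3092880) = -874904/2780841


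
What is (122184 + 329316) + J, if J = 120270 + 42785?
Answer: 614555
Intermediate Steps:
J = 163055
(122184 + 329316) + J = (122184 + 329316) + 163055 = 451500 + 163055 = 614555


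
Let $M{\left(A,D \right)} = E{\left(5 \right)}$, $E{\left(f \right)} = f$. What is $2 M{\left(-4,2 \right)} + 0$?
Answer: $10$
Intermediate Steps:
$M{\left(A,D \right)} = 5$
$2 M{\left(-4,2 \right)} + 0 = 2 \cdot 5 + 0 = 10 + 0 = 10$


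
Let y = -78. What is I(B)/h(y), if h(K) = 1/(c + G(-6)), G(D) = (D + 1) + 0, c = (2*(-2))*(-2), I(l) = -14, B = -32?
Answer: -42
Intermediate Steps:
c = 8 (c = -4*(-2) = 8)
G(D) = 1 + D (G(D) = (1 + D) + 0 = 1 + D)
h(K) = ⅓ (h(K) = 1/(8 + (1 - 6)) = 1/(8 - 5) = 1/3 = ⅓)
I(B)/h(y) = -14/⅓ = -14*3 = -42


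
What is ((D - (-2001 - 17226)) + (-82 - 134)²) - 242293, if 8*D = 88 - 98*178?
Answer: -357159/2 ≈ -1.7858e+5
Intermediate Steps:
D = -4339/2 (D = (88 - 98*178)/8 = (88 - 17444)/8 = (⅛)*(-17356) = -4339/2 ≈ -2169.5)
((D - (-2001 - 17226)) + (-82 - 134)²) - 242293 = ((-4339/2 - (-2001 - 17226)) + (-82 - 134)²) - 242293 = ((-4339/2 - 1*(-19227)) + (-216)²) - 242293 = ((-4339/2 + 19227) + 46656) - 242293 = (34115/2 + 46656) - 242293 = 127427/2 - 242293 = -357159/2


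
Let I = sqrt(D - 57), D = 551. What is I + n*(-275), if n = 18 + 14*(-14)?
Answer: 48950 + sqrt(494) ≈ 48972.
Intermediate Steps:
n = -178 (n = 18 - 196 = -178)
I = sqrt(494) (I = sqrt(551 - 57) = sqrt(494) ≈ 22.226)
I + n*(-275) = sqrt(494) - 178*(-275) = sqrt(494) + 48950 = 48950 + sqrt(494)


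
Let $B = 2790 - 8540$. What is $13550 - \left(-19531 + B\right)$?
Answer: $38831$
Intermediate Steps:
$B = -5750$ ($B = 2790 - 8540 = -5750$)
$13550 - \left(-19531 + B\right) = 13550 + \left(19531 - -5750\right) = 13550 + \left(19531 + 5750\right) = 13550 + 25281 = 38831$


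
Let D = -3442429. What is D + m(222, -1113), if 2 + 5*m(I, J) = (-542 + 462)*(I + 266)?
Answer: -17251187/5 ≈ -3.4502e+6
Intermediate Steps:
m(I, J) = -21282/5 - 16*I (m(I, J) = -2/5 + ((-542 + 462)*(I + 266))/5 = -2/5 + (-80*(266 + I))/5 = -2/5 + (-21280 - 80*I)/5 = -2/5 + (-4256 - 16*I) = -21282/5 - 16*I)
D + m(222, -1113) = -3442429 + (-21282/5 - 16*222) = -3442429 + (-21282/5 - 3552) = -3442429 - 39042/5 = -17251187/5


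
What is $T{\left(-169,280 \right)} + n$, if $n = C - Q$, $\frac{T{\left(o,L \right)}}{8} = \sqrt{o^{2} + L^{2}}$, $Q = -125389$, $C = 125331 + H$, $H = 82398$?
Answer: $333118 + 8 \sqrt{106961} \approx 3.3573 \cdot 10^{5}$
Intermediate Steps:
$C = 207729$ ($C = 125331 + 82398 = 207729$)
$T{\left(o,L \right)} = 8 \sqrt{L^{2} + o^{2}}$ ($T{\left(o,L \right)} = 8 \sqrt{o^{2} + L^{2}} = 8 \sqrt{L^{2} + o^{2}}$)
$n = 333118$ ($n = 207729 - -125389 = 207729 + 125389 = 333118$)
$T{\left(-169,280 \right)} + n = 8 \sqrt{280^{2} + \left(-169\right)^{2}} + 333118 = 8 \sqrt{78400 + 28561} + 333118 = 8 \sqrt{106961} + 333118 = 333118 + 8 \sqrt{106961}$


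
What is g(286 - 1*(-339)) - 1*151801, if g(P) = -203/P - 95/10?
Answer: -189763531/1250 ≈ -1.5181e+5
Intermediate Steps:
g(P) = -19/2 - 203/P (g(P) = -203/P - 95*1/10 = -203/P - 19/2 = -19/2 - 203/P)
g(286 - 1*(-339)) - 1*151801 = (-19/2 - 203/(286 - 1*(-339))) - 1*151801 = (-19/2 - 203/(286 + 339)) - 151801 = (-19/2 - 203/625) - 151801 = -12281/1250 - 151801 = -189763531/1250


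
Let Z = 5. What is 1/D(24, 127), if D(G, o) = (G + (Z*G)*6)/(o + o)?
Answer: 127/372 ≈ 0.34140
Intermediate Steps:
D(G, o) = 31*G/(2*o) (D(G, o) = (G + (5*G)*6)/(o + o) = (G + 30*G)/((2*o)) = (31*G)*(1/(2*o)) = 31*G/(2*o))
1/D(24, 127) = 1/((31/2)*24/127) = 1/((31/2)*24*(1/127)) = 1/(372/127) = 127/372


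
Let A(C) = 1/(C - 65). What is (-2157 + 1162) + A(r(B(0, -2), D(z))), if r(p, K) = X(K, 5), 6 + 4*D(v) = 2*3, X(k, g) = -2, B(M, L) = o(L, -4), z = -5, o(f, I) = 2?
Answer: -66666/67 ≈ -995.01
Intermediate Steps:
B(M, L) = 2
D(v) = 0 (D(v) = -3/2 + (2*3)/4 = -3/2 + (¼)*6 = -3/2 + 3/2 = 0)
r(p, K) = -2
A(C) = 1/(-65 + C)
(-2157 + 1162) + A(r(B(0, -2), D(z))) = (-2157 + 1162) + 1/(-65 - 2) = -995 + 1/(-67) = -995 - 1/67 = -66666/67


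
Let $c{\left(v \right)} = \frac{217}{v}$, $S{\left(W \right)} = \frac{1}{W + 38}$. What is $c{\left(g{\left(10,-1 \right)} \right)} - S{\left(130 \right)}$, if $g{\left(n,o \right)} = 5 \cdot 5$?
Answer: $\frac{36431}{4200} \approx 8.674$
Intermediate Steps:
$g{\left(n,o \right)} = 25$
$S{\left(W \right)} = \frac{1}{38 + W}$
$c{\left(g{\left(10,-1 \right)} \right)} - S{\left(130 \right)} = \frac{217}{25} - \frac{1}{38 + 130} = 217 \cdot \frac{1}{25} - \frac{1}{168} = \frac{217}{25} - \frac{1}{168} = \frac{36431}{4200}$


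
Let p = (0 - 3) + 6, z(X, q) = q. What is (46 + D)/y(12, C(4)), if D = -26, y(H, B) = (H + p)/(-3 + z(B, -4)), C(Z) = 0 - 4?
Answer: -28/3 ≈ -9.3333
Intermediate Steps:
C(Z) = -4
p = 3 (p = -3 + 6 = 3)
y(H, B) = -3/7 - H/7 (y(H, B) = (H + 3)/(-3 - 4) = (3 + H)/(-7) = (3 + H)*(-1/7) = -3/7 - H/7)
(46 + D)/y(12, C(4)) = (46 - 26)/(-3/7 - 1/7*12) = 20/(-3/7 - 12/7) = 20/(-15/7) = 20*(-7/15) = -28/3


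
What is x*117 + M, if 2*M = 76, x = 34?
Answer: 4016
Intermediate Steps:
M = 38 (M = (1/2)*76 = 38)
x*117 + M = 34*117 + 38 = 3978 + 38 = 4016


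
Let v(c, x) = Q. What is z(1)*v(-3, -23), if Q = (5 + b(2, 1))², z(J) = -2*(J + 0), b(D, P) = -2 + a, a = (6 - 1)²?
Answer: -1568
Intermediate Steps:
a = 25 (a = 5² = 25)
b(D, P) = 23 (b(D, P) = -2 + 25 = 23)
z(J) = -2*J
Q = 784 (Q = (5 + 23)² = 28² = 784)
v(c, x) = 784
z(1)*v(-3, -23) = -2*1*784 = -2*784 = -1568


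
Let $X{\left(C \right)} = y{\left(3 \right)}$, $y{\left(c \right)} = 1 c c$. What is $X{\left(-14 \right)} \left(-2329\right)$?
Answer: $-20961$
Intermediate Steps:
$y{\left(c \right)} = c^{2}$ ($y{\left(c \right)} = c c = c^{2}$)
$X{\left(C \right)} = 9$ ($X{\left(C \right)} = 3^{2} = 9$)
$X{\left(-14 \right)} \left(-2329\right) = 9 \left(-2329\right) = -20961$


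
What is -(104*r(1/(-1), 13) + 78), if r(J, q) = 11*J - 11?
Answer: 2210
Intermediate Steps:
r(J, q) = -11 + 11*J
-(104*r(1/(-1), 13) + 78) = -(104*(-11 + 11/(-1)) + 78) = -(104*(-11 + 11*(-1)) + 78) = -(104*(-11 - 11) + 78) = -(104*(-22) + 78) = -(-2288 + 78) = -1*(-2210) = 2210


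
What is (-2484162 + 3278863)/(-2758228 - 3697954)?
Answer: -794701/6456182 ≈ -0.12309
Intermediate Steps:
(-2484162 + 3278863)/(-2758228 - 3697954) = 794701/(-6456182) = 794701*(-1/6456182) = -794701/6456182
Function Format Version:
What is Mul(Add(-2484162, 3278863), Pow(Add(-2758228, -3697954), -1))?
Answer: Rational(-794701, 6456182) ≈ -0.12309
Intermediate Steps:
Mul(Add(-2484162, 3278863), Pow(Add(-2758228, -3697954), -1)) = Mul(794701, Pow(-6456182, -1)) = Mul(794701, Rational(-1, 6456182)) = Rational(-794701, 6456182)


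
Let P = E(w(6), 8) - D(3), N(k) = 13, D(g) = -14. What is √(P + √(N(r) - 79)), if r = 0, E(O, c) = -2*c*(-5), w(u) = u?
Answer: √(94 + I*√66) ≈ 9.7044 + 0.41858*I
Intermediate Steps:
E(O, c) = 10*c
P = 94 (P = 10*8 - 1*(-14) = 80 + 14 = 94)
√(P + √(N(r) - 79)) = √(94 + √(13 - 79)) = √(94 + √(-66)) = √(94 + I*√66)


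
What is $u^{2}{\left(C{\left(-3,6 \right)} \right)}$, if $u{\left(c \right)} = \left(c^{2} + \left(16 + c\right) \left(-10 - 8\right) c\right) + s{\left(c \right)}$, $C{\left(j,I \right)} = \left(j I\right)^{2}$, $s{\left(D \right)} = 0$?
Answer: $3526523433216$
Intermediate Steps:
$C{\left(j,I \right)} = I^{2} j^{2}$ ($C{\left(j,I \right)} = \left(I j\right)^{2} = I^{2} j^{2}$)
$u{\left(c \right)} = c^{2} + c \left(-288 - 18 c\right)$ ($u{\left(c \right)} = \left(c^{2} + \left(16 + c\right) \left(-10 - 8\right) c\right) + 0 = \left(c^{2} + \left(16 + c\right) \left(-18\right) c\right) + 0 = \left(c^{2} + \left(-288 - 18 c\right) c\right) + 0 = \left(c^{2} + c \left(-288 - 18 c\right)\right) + 0 = c^{2} + c \left(-288 - 18 c\right)$)
$u^{2}{\left(C{\left(-3,6 \right)} \right)} = \left(6^{2} \left(-3\right)^{2} \left(-288 - 17 \cdot 6^{2} \left(-3\right)^{2}\right)\right)^{2} = \left(36 \cdot 9 \left(-288 - 17 \cdot 36 \cdot 9\right)\right)^{2} = \left(324 \left(-288 - 5508\right)\right)^{2} = \left(324 \left(-5796\right)\right)^{2} = \left(-1877904\right)^{2} = 3526523433216$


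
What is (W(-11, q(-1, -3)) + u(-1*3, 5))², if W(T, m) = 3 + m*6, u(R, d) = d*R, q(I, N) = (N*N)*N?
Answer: 30276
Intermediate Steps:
q(I, N) = N³ (q(I, N) = N²*N = N³)
u(R, d) = R*d
W(T, m) = 3 + 6*m
(W(-11, q(-1, -3)) + u(-1*3, 5))² = ((3 + 6*(-3)³) - 1*3*5)² = ((3 + 6*(-27)) - 3*5)² = ((3 - 162) - 15)² = (-159 - 15)² = (-174)² = 30276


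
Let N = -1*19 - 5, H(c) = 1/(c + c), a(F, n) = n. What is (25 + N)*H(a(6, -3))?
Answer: -⅙ ≈ -0.16667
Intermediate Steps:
H(c) = 1/(2*c)
N = -24 (N = -19 - 5 = -24)
(25 + N)*H(a(6, -3)) = (25 - 24)*((½)/(-3)) = 1*((½)*(-⅓)) = 1*(-⅙) = -⅙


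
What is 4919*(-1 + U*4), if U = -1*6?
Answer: -122975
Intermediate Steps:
U = -6
4919*(-1 + U*4) = 4919*(-1 - 6*4) = 4919*(-1 - 24) = 4919*(-25) = -122975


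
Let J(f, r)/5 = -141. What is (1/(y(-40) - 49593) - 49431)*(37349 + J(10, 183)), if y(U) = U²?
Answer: -86932099661696/47993 ≈ -1.8113e+9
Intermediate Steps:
J(f, r) = -705 (J(f, r) = 5*(-141) = -705)
(1/(y(-40) - 49593) - 49431)*(37349 + J(10, 183)) = (1/((-40)² - 49593) - 49431)*(37349 - 705) = (1/(1600 - 49593) - 49431)*36644 = (1/(-47993) - 49431)*36644 = (-1/47993 - 49431)*36644 = -2372341984/47993*36644 = -86932099661696/47993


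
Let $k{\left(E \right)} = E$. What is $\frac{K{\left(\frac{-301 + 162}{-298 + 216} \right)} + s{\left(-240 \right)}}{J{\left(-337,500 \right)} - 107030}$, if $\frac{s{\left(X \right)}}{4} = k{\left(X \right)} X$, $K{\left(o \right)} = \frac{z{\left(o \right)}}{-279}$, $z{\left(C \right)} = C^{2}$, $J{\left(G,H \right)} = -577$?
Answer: $- \frac{432229459079}{201870301572} \approx -2.1411$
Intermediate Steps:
$K{\left(o \right)} = - \frac{o^{2}}{279}$ ($K{\left(o \right)} = \frac{o^{2}}{-279} = o^{2} \left(- \frac{1}{279}\right) = - \frac{o^{2}}{279}$)
$s{\left(X \right)} = 4 X^{2}$ ($s{\left(X \right)} = 4 X X = 4 X^{2}$)
$\frac{K{\left(\frac{-301 + 162}{-298 + 216} \right)} + s{\left(-240 \right)}}{J{\left(-337,500 \right)} - 107030} = \frac{- \frac{\left(\frac{-301 + 162}{-298 + 216}\right)^{2}}{279} + 4 \left(-240\right)^{2}}{-577 - 107030} = \frac{- \frac{\left(- \frac{139}{-82}\right)^{2}}{279} + 4 \cdot 57600}{-107607} = \left(- \frac{\left(\left(-139\right) \left(- \frac{1}{82}\right)\right)^{2}}{279} + 230400\right) \left(- \frac{1}{107607}\right) = \left(- \frac{\left(\frac{139}{82}\right)^{2}}{279} + 230400\right) \left(- \frac{1}{107607}\right) = \left(\left(- \frac{1}{279}\right) \frac{19321}{6724} + 230400\right) \left(- \frac{1}{107607}\right) = \left(- \frac{19321}{1875996} + 230400\right) \left(- \frac{1}{107607}\right) = \frac{432229459079}{1875996} \left(- \frac{1}{107607}\right) = - \frac{432229459079}{201870301572}$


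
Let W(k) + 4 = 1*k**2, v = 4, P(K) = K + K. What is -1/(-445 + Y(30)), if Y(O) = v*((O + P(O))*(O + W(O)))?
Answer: -1/332915 ≈ -3.0038e-6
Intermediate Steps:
P(K) = 2*K
W(k) = -4 + k**2 (W(k) = -4 + 1*k**2 = -4 + k**2)
Y(O) = 12*O*(-4 + O + O**2) (Y(O) = 4*((O + 2*O)*(O + (-4 + O**2))) = 4*((3*O)*(-4 + O + O**2)) = 4*(3*O*(-4 + O + O**2)) = 12*O*(-4 + O + O**2))
-1/(-445 + Y(30)) = -1/(-445 + 12*30*(-4 + 30 + 30**2)) = -1/(-445 + 12*30*(-4 + 30 + 900)) = -1/(-445 + 12*30*926) = -1/(-445 + 333360) = -1/332915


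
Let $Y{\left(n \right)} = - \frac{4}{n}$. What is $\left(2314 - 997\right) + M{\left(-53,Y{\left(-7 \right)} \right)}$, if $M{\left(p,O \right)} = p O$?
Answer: $\frac{9007}{7} \approx 1286.7$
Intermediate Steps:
$M{\left(p,O \right)} = O p$
$\left(2314 - 997\right) + M{\left(-53,Y{\left(-7 \right)} \right)} = \left(2314 - 997\right) + - \frac{4}{-7} \left(-53\right) = 1317 + \left(-4\right) \left(- \frac{1}{7}\right) \left(-53\right) = 1317 + \frac{4}{7} \left(-53\right) = 1317 - \frac{212}{7} = \frac{9007}{7}$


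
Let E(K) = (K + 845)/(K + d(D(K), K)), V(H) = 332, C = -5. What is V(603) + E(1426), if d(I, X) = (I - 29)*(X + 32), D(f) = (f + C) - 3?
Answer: 672829487/2026588 ≈ 332.00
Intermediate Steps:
D(f) = -8 + f (D(f) = (f - 5) - 3 = (-5 + f) - 3 = -8 + f)
d(I, X) = (-29 + I)*(32 + X)
E(K) = (845 + K)/(-1184 + 4*K + K*(-8 + K)) (E(K) = (K + 845)/(K + (-928 - 29*K + 32*(-8 + K) + (-8 + K)*K)) = (845 + K)/(K + (-928 - 29*K + (-256 + 32*K) + K*(-8 + K))) = (845 + K)/(K + (-1184 + 3*K + K*(-8 + K))) = (845 + K)/(-1184 + 4*K + K*(-8 + K)))
V(603) + E(1426) = 332 + (845 + 1426)/(-1184 + 1426² - 4*1426) = 332 + 2271/(-1184 + 2033476 - 5704) = 332 + 2271/2026588 = 672829487/2026588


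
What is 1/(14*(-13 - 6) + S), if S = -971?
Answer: -1/1237 ≈ -0.00080841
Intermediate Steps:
1/(14*(-13 - 6) + S) = 1/(14*(-13 - 6) - 971) = 1/(14*(-19) - 971) = 1/(-266 - 971) = 1/(-1237) = -1/1237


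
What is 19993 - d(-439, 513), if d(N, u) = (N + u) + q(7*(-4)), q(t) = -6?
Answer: 19925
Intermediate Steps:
d(N, u) = -6 + N + u (d(N, u) = (N + u) - 6 = -6 + N + u)
19993 - d(-439, 513) = 19993 - (-6 - 439 + 513) = 19993 - 1*68 = 19993 - 68 = 19925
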